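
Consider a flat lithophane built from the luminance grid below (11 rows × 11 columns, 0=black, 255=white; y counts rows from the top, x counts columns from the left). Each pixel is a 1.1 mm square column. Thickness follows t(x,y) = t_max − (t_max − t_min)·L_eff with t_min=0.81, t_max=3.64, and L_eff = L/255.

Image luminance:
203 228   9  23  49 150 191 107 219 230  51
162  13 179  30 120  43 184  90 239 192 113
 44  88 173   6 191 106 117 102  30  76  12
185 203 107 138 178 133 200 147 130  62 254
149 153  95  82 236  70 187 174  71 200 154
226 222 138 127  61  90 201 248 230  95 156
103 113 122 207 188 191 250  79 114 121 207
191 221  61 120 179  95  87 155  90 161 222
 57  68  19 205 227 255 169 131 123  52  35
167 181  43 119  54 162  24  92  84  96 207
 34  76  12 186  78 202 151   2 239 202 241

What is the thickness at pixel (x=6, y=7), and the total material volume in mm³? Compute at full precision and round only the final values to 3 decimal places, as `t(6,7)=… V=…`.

t(6,7)=2.674 V=316.167

span = t_max - t_min = 3.64 - 0.81 = 2.830
L(6,7) = 87, L_eff = 87/255 = 0.341176
t(6,7) = 3.64 - 2.830·0.341176 = 2.674
Σt over all 11·11 pixels = 3331517/12750 ≈ 261.2954510
V = pitch²·Σt = 1.1²·3331517/12750 = 316.167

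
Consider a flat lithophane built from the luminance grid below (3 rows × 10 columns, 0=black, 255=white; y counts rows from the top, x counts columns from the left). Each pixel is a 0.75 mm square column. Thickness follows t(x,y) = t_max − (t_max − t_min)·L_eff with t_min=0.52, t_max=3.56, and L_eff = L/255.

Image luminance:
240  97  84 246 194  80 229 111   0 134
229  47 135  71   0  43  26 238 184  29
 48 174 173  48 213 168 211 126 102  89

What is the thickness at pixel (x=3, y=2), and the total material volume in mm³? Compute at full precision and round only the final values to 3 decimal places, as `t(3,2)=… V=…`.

span = t_max - t_min = 3.56 - 0.52 = 3.040
L(3,2) = 48, L_eff = 48/255 = 0.188235
t(3,2) = 3.56 - 3.040·0.188235 = 2.988
Σt over all 3·10 pixels = 394406/6375 ≈ 61.8676078
V = pitch²·Σt = 0.75²·394406/6375 = 34.801

t(3,2)=2.988 V=34.801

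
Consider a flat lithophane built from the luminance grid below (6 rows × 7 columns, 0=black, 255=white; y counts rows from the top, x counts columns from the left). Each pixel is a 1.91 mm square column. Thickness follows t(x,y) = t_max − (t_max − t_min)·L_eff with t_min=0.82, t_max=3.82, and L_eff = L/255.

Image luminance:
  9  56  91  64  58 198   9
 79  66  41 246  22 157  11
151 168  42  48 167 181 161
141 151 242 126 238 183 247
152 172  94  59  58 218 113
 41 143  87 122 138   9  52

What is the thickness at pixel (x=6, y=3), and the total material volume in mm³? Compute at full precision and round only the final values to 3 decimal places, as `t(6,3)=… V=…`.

span = t_max - t_min = 3.82 - 0.82 = 3.000
L(6,3) = 247, L_eff = 247/255 = 0.968627
t(6,3) = 3.82 - 3.000·0.968627 = 0.914
Σt over all 6·7 pixels = 103.84
V = pitch²·Σt = 1.91²·103.84 = 378.819

t(6,3)=0.914 V=378.819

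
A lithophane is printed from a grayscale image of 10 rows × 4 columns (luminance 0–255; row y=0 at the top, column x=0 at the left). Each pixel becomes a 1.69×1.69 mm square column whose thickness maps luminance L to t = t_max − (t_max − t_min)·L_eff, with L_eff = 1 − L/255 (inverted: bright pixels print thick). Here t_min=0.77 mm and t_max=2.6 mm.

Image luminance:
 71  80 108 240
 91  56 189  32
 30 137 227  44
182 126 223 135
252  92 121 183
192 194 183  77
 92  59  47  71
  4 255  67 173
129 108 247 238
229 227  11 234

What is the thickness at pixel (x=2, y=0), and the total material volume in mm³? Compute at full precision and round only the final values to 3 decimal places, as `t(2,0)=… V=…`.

t(2,0)=1.545 V=199.798

span = t_max - t_min = 2.6 - 0.77 = 1.830
L(2,0) = 108, L_eff = 1 - 108/255 = 0.576471 (inverted)
t(2,0) = 2.6 - 1.830·0.576471 = 1.545
Σt over all 10·4 pixels = 148654/2125 ≈ 69.9548235
V = pitch²·Σt = 1.69²·148654/2125 = 199.798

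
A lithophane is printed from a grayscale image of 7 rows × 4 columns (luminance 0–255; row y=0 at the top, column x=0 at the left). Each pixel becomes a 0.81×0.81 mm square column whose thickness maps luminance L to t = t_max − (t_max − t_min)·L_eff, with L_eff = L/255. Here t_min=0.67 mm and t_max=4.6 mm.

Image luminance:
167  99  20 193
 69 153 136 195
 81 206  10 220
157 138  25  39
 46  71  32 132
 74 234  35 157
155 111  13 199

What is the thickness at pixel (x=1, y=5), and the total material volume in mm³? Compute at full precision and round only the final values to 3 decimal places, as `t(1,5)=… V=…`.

span = t_max - t_min = 4.6 - 0.67 = 3.930
L(1,5) = 234, L_eff = 234/255 = 0.917647
t(1,5) = 4.6 - 3.930·0.917647 = 0.994
Σt over all 7·4 pixels = 679923/8500 ≈ 79.9909412
V = pitch²·Σt = 0.81²·679923/8500 = 52.482

t(1,5)=0.994 V=52.482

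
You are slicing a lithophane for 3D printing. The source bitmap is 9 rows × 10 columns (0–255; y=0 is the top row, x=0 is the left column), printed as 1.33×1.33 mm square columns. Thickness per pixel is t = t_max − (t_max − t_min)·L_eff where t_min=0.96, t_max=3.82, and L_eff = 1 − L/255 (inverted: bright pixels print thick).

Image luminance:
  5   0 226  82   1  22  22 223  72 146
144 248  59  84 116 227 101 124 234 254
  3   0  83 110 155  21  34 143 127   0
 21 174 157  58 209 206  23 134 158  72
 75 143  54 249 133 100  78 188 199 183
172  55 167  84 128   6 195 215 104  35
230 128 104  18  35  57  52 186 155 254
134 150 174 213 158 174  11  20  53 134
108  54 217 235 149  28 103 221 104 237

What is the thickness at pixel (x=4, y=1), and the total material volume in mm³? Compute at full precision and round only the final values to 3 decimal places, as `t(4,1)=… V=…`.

span = t_max - t_min = 3.82 - 0.96 = 2.860
L(4,1) = 116, L_eff = 1 - 116/255 = 0.545098 (inverted)
t(4,1) = 3.82 - 2.860·0.545098 = 2.261
Σt over all 9·10 pixels = 878997/4250 ≈ 206.8228235
V = pitch²·Σt = 1.33²·878997/4250 = 365.849

t(4,1)=2.261 V=365.849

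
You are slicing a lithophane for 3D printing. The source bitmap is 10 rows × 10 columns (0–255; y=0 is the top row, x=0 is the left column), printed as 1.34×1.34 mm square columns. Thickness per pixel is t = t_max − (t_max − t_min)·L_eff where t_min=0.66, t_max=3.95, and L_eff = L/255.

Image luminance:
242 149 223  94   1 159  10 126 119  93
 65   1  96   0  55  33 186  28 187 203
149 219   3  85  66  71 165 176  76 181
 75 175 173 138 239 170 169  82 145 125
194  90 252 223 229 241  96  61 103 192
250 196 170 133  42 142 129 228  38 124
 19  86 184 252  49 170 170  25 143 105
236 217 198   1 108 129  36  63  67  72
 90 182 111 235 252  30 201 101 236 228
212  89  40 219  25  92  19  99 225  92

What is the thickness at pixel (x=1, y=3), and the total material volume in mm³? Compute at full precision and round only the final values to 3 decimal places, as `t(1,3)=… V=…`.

span = t_max - t_min = 3.95 - 0.66 = 3.290
L(1,3) = 175, L_eff = 175/255 = 0.686275
t(1,3) = 3.95 - 3.290·0.686275 = 1.692
Σt over all 10·10 pixels = 1932601/8500 ≈ 227.3648235
V = pitch²·Σt = 1.34²·1932601/8500 = 408.256

t(1,3)=1.692 V=408.256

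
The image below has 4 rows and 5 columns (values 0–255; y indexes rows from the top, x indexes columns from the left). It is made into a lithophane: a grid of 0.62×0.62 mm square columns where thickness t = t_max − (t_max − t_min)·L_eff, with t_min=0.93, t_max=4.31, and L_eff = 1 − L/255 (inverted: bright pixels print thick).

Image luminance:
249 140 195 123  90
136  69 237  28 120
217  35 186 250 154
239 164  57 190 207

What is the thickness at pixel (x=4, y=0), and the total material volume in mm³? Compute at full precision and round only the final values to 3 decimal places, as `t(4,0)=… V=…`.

t(4,0)=2.123 V=22.874

span = t_max - t_min = 4.31 - 0.93 = 3.380
L(4,0) = 90, L_eff = 1 - 90/255 = 0.647059 (inverted)
t(4,0) = 4.31 - 3.380·0.647059 = 2.123
Σt over all 4·5 pixels = 379342/6375 ≈ 59.5046275
V = pitch²·Σt = 0.62²·379342/6375 = 22.874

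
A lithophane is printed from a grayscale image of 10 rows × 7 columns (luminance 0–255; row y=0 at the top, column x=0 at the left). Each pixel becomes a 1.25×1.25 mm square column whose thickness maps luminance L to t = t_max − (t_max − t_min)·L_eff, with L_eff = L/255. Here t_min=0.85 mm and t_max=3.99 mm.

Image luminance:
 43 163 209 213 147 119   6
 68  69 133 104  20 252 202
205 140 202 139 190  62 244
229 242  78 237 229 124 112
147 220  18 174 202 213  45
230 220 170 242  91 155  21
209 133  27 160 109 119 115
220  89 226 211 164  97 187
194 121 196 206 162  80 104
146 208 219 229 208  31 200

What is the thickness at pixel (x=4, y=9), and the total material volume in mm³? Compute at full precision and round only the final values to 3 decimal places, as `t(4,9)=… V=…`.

t(4,9)=1.429 V=230.555

span = t_max - t_min = 3.99 - 0.85 = 3.140
L(4,9) = 208, L_eff = 208/255 = 0.815686
t(4,9) = 3.99 - 3.140·0.815686 = 1.429
Σt over all 10·7 pixels = 940666/6375 ≈ 147.5554510
V = pitch²·Σt = 1.25²·940666/6375 = 230.555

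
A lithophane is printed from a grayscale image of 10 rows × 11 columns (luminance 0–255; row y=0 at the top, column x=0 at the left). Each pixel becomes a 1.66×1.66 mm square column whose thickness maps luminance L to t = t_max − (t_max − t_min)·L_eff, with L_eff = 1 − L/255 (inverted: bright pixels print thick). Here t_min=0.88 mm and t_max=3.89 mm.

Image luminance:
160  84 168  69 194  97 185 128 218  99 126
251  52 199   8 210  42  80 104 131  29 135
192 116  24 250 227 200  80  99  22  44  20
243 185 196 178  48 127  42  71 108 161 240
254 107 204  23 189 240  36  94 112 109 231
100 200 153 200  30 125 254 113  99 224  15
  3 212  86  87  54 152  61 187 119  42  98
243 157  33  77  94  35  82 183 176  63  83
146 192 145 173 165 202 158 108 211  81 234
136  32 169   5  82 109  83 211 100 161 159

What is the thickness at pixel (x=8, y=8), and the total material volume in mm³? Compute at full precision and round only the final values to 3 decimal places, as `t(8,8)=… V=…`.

t(8,8)=3.371 V=726.770

span = t_max - t_min = 3.89 - 0.88 = 3.010
L(8,8) = 211, L_eff = 1 - 211/255 = 0.172549 (inverted)
t(8,8) = 3.89 - 3.010·0.172549 = 3.371
Σt over all 10·11 pixels = 6725443/25500 ≈ 263.7428627
V = pitch²·Σt = 1.66²·6725443/25500 = 726.770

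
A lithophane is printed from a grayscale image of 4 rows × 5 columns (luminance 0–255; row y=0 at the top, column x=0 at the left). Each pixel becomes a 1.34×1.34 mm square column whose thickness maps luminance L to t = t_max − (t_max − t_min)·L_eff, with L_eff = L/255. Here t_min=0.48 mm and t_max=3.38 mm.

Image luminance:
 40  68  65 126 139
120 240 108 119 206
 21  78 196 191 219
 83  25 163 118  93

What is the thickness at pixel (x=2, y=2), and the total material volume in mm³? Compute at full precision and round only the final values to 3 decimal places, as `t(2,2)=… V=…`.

span = t_max - t_min = 3.38 - 0.48 = 2.900
L(2,2) = 196, L_eff = 196/255 = 0.768627
t(2,2) = 3.38 - 2.900·0.768627 = 1.151
Σt over all 4·5 pixels = 17043/425 ≈ 40.1011765
V = pitch²·Σt = 1.34²·17043/425 = 72.006

t(2,2)=1.151 V=72.006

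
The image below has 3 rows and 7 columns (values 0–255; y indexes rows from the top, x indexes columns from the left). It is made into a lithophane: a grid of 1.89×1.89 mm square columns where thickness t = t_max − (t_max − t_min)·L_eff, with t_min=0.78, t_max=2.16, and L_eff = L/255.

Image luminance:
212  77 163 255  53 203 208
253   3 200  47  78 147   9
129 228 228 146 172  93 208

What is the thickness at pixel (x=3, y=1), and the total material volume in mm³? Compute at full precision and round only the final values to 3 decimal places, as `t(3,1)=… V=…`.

span = t_max - t_min = 2.16 - 0.78 = 1.380
L(3,1) = 47, L_eff = 47/255 = 0.184314
t(3,1) = 2.16 - 1.380·0.184314 = 1.906
Σt over all 3·7 pixels = 60602/2125 ≈ 28.5185882
V = pitch²·Σt = 1.89²·60602/2125 = 101.871

t(3,1)=1.906 V=101.871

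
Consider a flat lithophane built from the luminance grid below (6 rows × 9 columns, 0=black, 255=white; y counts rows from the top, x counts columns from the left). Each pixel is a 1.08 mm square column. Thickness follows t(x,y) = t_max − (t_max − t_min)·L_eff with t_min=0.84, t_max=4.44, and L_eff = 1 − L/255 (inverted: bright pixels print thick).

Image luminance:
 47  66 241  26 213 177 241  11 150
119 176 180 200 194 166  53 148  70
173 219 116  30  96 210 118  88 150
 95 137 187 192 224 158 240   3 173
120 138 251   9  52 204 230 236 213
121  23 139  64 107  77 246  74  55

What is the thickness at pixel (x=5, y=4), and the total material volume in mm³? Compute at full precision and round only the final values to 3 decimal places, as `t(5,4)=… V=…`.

t(5,4)=3.720 V=175.520

span = t_max - t_min = 4.44 - 0.84 = 3.600
L(5,4) = 204, L_eff = 1 - 204/255 = 0.200000 (inverted)
t(5,4) = 4.44 - 3.600·0.200000 = 3.720
Σt over all 6·9 pixels = 150.48
V = pitch²·Σt = 1.08²·150.48 = 175.520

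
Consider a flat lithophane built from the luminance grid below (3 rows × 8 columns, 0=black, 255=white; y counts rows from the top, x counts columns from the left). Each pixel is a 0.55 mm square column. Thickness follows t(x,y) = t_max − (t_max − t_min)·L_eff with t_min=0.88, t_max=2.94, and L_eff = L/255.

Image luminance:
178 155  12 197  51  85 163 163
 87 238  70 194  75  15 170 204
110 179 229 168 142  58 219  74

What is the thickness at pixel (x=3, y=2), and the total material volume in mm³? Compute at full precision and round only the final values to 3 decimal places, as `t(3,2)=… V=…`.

t(3,2)=1.583 V=13.437

span = t_max - t_min = 2.94 - 0.88 = 2.060
L(3,2) = 168, L_eff = 168/255 = 0.658824
t(3,2) = 2.94 - 2.060·0.658824 = 1.583
Σt over all 3·8 pixels = 283166/6375 ≈ 44.4181961
V = pitch²·Σt = 0.55²·283166/6375 = 13.437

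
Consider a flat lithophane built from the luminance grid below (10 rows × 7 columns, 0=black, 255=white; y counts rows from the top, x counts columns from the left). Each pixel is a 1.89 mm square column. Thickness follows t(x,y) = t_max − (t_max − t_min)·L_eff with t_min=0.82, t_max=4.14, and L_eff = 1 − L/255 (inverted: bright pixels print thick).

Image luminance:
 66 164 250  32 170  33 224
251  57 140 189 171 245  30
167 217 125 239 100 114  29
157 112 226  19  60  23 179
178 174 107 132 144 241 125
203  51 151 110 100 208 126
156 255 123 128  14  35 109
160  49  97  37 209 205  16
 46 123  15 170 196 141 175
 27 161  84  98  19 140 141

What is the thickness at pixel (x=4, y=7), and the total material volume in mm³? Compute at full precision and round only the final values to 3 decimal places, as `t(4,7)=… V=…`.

span = t_max - t_min = 4.14 - 0.82 = 3.320
L(4,7) = 209, L_eff = 1 - 209/255 = 0.180392 (inverted)
t(4,7) = 4.14 - 3.320·0.180392 = 3.541
Σt over all 10·7 pixels = 1110269/6375 ≈ 174.1598431
V = pitch²·Σt = 1.89²·1110269/6375 = 622.116

t(4,7)=3.541 V=622.116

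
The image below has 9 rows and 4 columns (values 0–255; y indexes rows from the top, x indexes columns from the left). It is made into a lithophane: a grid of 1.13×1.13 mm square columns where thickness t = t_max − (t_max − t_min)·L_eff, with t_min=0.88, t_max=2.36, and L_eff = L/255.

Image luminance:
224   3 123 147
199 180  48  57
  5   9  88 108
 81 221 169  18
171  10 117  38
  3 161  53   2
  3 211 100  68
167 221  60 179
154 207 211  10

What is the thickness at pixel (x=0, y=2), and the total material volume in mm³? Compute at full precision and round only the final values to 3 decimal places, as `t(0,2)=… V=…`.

t(0,2)=2.331 V=80.131

span = t_max - t_min = 2.36 - 0.88 = 1.480
L(0,2) = 5, L_eff = 5/255 = 0.019608
t(0,2) = 2.36 - 1.480·0.019608 = 2.331
Σt over all 9·4 pixels = 400058/6375 ≈ 62.7541961
V = pitch²·Σt = 1.13²·400058/6375 = 80.131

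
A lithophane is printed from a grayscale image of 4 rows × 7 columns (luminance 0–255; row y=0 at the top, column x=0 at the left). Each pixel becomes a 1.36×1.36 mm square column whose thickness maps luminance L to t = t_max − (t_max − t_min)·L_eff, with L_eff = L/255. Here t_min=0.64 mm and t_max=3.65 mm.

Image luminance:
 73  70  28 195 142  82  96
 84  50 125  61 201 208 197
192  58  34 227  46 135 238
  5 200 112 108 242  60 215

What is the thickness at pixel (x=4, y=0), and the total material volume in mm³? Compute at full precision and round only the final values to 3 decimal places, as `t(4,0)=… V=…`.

span = t_max - t_min = 3.65 - 0.64 = 3.010
L(4,0) = 142, L_eff = 142/255 = 0.556863
t(4,0) = 3.65 - 3.010·0.556863 = 1.974
Σt over all 4·7 pixels = 389354/6375 ≈ 61.0751373
V = pitch²·Σt = 1.36²·389354/6375 = 112.965

t(4,0)=1.974 V=112.965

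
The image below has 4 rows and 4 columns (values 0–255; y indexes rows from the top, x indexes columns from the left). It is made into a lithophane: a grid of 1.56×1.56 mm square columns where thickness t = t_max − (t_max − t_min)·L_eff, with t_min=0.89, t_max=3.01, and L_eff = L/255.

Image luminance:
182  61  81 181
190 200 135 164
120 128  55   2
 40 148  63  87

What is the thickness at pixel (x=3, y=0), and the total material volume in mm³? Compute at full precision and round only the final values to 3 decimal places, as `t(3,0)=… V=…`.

span = t_max - t_min = 3.01 - 0.89 = 2.120
L(3,0) = 181, L_eff = 181/255 = 0.709804
t(3,0) = 3.01 - 2.120·0.709804 = 1.505
Σt over all 4·4 pixels = 209659/6375 ≈ 32.8876863
V = pitch²·Σt = 1.56²·209659/6375 = 80.035

t(3,0)=1.505 V=80.035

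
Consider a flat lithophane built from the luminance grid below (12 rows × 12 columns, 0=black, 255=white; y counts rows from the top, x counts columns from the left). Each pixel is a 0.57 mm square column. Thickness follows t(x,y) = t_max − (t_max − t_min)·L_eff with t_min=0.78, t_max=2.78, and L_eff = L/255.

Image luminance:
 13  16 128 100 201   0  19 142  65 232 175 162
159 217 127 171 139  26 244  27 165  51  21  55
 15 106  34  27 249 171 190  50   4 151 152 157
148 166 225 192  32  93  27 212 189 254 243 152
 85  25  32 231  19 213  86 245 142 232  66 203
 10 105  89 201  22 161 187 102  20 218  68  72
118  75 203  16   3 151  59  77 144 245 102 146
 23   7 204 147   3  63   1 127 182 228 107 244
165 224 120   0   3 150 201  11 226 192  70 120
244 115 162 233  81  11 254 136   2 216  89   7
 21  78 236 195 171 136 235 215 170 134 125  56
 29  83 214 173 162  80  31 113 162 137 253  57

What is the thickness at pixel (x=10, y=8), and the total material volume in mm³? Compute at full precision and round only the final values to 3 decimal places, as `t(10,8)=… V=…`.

t(10,8)=2.231 V=84.958

span = t_max - t_min = 2.78 - 0.78 = 2.000
L(10,8) = 70, L_eff = 70/255 = 0.274510
t(10,8) = 2.78 - 2.000·0.274510 = 2.231
Σt over all 12·12 pixels = 333398/1275 ≈ 261.4886275
V = pitch²·Σt = 0.57²·333398/1275 = 84.958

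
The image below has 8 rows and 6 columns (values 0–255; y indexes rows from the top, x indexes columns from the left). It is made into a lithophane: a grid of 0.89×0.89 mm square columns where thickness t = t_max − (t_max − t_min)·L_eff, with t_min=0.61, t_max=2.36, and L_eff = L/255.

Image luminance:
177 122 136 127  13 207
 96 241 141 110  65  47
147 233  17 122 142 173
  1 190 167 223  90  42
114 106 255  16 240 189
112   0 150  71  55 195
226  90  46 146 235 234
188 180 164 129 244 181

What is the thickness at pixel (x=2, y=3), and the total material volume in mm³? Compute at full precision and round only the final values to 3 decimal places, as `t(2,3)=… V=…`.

t(2,3)=1.214 V=53.879

span = t_max - t_min = 2.36 - 0.61 = 1.750
L(2,3) = 167, L_eff = 167/255 = 0.654902
t(2,3) = 2.36 - 1.750·0.654902 = 1.214
Σt over all 8·6 pixels = 346903/5100 ≈ 68.0201961
V = pitch²·Σt = 0.89²·346903/5100 = 53.879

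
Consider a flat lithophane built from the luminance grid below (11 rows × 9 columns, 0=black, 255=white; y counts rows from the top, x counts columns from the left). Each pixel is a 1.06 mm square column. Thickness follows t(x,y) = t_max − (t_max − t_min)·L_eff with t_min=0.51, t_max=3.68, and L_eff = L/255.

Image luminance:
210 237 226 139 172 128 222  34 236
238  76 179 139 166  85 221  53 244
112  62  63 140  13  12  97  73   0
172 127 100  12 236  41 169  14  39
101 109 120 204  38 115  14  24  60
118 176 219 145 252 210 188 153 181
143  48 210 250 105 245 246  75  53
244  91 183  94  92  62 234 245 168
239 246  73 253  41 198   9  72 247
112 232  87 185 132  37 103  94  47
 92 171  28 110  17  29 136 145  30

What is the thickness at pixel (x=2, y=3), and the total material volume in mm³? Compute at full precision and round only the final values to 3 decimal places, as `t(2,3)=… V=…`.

t(2,3)=2.437 V=229.625

span = t_max - t_min = 3.68 - 0.51 = 3.170
L(2,3) = 100, L_eff = 100/255 = 0.392157
t(2,3) = 3.68 - 3.170·0.392157 = 2.437
Σt over all 11·9 pixels = 1737107/8500 ≈ 204.3655294
V = pitch²·Σt = 1.06²·1737107/8500 = 229.625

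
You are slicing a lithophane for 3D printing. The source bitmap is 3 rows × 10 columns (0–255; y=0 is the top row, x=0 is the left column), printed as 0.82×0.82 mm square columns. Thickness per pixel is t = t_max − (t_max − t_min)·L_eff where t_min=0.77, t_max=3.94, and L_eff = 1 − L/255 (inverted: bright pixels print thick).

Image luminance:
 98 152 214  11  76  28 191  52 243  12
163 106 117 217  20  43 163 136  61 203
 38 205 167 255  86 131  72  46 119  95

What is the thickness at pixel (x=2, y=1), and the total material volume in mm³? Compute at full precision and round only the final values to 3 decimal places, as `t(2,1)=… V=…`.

t(2,1)=2.224 V=44.956

span = t_max - t_min = 3.94 - 0.77 = 3.170
L(2,1) = 117, L_eff = 1 - 117/255 = 0.541176 (inverted)
t(2,1) = 3.94 - 3.170·0.541176 = 2.224
Σt over all 3·10 pixels = 170489/2550 ≈ 66.8584314
V = pitch²·Σt = 0.82²·170489/2550 = 44.956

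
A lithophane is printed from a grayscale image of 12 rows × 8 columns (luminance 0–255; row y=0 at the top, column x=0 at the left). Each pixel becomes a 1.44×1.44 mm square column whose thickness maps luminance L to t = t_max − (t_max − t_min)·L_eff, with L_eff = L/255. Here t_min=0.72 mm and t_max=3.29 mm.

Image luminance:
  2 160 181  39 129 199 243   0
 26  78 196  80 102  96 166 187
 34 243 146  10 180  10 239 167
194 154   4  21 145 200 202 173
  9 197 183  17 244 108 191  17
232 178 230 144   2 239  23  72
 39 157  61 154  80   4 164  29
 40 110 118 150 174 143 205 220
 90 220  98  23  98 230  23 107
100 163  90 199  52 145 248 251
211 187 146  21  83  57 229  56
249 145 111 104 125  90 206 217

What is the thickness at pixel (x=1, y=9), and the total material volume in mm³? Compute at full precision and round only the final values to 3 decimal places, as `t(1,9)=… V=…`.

span = t_max - t_min = 3.29 - 0.72 = 2.570
L(1,9) = 163, L_eff = 163/255 = 0.639216
t(1,9) = 3.29 - 2.570·0.639216 = 1.647
Σt over all 12·8 pixels = 2444611/12750 ≈ 191.7341961
V = pitch²·Σt = 1.44²·2444611/12750 = 397.580

t(1,9)=1.647 V=397.580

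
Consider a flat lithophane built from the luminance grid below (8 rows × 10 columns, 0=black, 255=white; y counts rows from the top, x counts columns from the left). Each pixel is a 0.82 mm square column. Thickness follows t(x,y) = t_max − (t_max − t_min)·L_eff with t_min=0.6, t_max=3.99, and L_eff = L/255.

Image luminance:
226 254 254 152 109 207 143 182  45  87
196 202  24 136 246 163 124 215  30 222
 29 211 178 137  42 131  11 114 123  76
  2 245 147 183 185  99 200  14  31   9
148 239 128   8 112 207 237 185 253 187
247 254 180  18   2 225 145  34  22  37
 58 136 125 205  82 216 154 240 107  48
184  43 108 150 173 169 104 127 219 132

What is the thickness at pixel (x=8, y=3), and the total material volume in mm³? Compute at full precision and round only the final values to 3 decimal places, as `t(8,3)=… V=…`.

t(8,3)=3.578 V=116.015

span = t_max - t_min = 3.99 - 0.6 = 3.390
L(8,3) = 31, L_eff = 31/255 = 0.121569
t(8,3) = 3.99 - 3.390·0.121569 = 3.578
Σt over all 8·10 pixels = 366646/2125 ≈ 172.5392941
V = pitch²·Σt = 0.82²·366646/2125 = 116.015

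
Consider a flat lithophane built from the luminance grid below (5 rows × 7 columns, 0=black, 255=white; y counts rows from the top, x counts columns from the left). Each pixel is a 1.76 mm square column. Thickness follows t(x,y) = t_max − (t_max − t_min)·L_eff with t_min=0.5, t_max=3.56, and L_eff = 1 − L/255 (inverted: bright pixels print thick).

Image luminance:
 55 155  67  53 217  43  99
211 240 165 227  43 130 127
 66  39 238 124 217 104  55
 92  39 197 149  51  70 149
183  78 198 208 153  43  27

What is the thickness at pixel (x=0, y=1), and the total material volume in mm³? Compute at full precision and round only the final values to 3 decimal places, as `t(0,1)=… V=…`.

t(0,1)=3.032 V=214.490

span = t_max - t_min = 3.56 - 0.5 = 3.060
L(0,1) = 211, L_eff = 1 - 211/255 = 0.172549 (inverted)
t(0,1) = 3.56 - 3.060·0.172549 = 3.032
Σt over all 5·7 pixels = 69.244
V = pitch²·Σt = 1.76²·69.244 = 214.490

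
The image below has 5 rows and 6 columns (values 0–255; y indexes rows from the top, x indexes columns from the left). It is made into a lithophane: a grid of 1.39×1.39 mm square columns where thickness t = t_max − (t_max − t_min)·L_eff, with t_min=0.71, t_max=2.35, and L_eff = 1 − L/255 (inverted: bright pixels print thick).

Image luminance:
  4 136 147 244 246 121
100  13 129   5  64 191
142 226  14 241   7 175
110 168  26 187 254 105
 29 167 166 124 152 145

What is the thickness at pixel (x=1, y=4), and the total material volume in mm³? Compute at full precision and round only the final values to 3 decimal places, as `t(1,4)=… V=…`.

t(1,4)=1.784 V=88.845

span = t_max - t_min = 2.35 - 0.71 = 1.640
L(1,4) = 167, L_eff = 1 - 167/255 = 0.345098 (inverted)
t(1,4) = 2.35 - 1.640·0.345098 = 1.784
Σt over all 5·6 pixels = 586291/12750 ≈ 45.9836078
V = pitch²·Σt = 1.39²·586291/12750 = 88.845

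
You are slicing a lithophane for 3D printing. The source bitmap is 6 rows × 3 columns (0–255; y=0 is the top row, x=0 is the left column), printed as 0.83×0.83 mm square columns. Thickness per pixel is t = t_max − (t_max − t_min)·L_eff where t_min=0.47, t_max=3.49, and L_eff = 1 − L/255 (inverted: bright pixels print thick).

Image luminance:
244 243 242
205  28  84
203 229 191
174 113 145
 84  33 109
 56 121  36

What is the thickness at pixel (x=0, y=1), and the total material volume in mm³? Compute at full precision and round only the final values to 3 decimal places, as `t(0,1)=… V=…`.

span = t_max - t_min = 3.49 - 0.47 = 3.020
L(0,1) = 205, L_eff = 1 - 205/255 = 0.196078 (inverted)
t(0,1) = 3.49 - 3.020·0.196078 = 2.898
Σt over all 6·3 pixels = 98281/2550 ≈ 38.5415686
V = pitch²·Σt = 0.83²·98281/2550 = 26.551

t(0,1)=2.898 V=26.551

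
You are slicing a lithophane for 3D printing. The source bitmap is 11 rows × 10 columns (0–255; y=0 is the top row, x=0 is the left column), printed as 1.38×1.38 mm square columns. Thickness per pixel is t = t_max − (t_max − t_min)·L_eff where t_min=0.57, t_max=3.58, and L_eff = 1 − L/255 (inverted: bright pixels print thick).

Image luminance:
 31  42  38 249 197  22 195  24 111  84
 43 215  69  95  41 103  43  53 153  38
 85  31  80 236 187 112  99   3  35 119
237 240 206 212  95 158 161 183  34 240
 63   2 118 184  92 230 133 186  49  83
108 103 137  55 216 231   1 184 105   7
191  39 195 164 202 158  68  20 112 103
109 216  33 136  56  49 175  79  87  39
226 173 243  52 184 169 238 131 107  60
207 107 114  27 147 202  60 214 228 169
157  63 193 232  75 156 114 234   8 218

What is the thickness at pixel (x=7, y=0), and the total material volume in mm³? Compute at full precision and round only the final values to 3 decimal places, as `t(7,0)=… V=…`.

span = t_max - t_min = 3.58 - 0.57 = 3.010
L(7,0) = 24, L_eff = 1 - 24/255 = 0.905882 (inverted)
t(7,0) = 3.58 - 3.010·0.905882 = 0.853
Σt over all 11·10 pixels = 227999/1020 ≈ 223.5284314
V = pitch²·Σt = 1.38²·227999/1020 = 425.688

t(7,0)=0.853 V=425.688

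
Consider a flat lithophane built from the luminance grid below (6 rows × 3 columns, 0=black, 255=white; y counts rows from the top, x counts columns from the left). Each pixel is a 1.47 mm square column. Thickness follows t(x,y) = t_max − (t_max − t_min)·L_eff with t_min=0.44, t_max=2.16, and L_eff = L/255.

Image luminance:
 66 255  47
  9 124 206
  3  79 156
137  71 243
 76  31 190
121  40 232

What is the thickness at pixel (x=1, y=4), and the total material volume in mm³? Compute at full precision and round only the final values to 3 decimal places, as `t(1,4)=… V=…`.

span = t_max - t_min = 2.16 - 0.44 = 1.720
L(1,4) = 31, L_eff = 31/255 = 0.121569
t(1,4) = 2.16 - 1.720·0.121569 = 1.951
Σt over all 6·3 pixels = 158162/6375 ≈ 24.8097255
V = pitch²·Σt = 1.47²·158162/6375 = 53.611

t(1,4)=1.951 V=53.611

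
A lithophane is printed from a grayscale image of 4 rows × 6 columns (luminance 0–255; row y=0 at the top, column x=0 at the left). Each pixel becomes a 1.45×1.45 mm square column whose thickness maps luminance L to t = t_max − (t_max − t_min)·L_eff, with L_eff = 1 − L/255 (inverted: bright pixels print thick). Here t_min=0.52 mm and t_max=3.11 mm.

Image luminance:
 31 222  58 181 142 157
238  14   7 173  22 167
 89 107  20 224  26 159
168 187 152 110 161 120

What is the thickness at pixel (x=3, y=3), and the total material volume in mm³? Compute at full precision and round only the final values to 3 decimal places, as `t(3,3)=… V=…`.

span = t_max - t_min = 3.11 - 0.52 = 2.590
L(3,3) = 110, L_eff = 1 - 110/255 = 0.568627 (inverted)
t(3,3) = 3.11 - 2.590·0.568627 = 1.637
Σt over all 4·6 pixels = 215681/5100 ≈ 42.2903922
V = pitch²·Σt = 1.45²·215681/5100 = 88.916

t(3,3)=1.637 V=88.916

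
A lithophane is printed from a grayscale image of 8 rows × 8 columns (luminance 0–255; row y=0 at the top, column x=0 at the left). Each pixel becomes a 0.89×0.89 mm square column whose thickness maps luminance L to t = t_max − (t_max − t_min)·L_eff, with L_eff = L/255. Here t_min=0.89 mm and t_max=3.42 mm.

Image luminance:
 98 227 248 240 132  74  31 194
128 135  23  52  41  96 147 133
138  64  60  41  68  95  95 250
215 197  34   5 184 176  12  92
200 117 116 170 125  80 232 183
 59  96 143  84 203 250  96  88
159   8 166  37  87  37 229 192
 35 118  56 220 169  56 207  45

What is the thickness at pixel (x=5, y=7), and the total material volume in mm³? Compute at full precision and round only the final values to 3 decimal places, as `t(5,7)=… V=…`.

span = t_max - t_min = 3.42 - 0.89 = 2.530
L(5,7) = 56, L_eff = 56/255 = 0.219608
t(5,7) = 3.42 - 2.530·0.219608 = 2.864
Σt over all 8·8 pixels = 300923/2125 ≈ 141.6108235
V = pitch²·Σt = 0.89²·300923/2125 = 112.170

t(5,7)=2.864 V=112.170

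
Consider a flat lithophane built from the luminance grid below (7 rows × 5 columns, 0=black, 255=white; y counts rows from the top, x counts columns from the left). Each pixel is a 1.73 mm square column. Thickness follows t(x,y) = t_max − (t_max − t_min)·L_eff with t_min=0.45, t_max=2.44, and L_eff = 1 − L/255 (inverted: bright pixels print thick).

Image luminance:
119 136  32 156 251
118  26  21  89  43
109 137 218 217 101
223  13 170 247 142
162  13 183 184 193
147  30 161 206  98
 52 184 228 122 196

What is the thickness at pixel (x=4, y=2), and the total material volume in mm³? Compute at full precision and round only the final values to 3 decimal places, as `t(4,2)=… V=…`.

t(4,2)=1.238 V=157.544

span = t_max - t_min = 2.44 - 0.45 = 1.990
L(4,2) = 101, L_eff = 1 - 101/255 = 0.603922 (inverted)
t(4,2) = 2.44 - 1.990·0.603922 = 1.238
Σt over all 7·5 pixels = 671149/12750 ≈ 52.6391373
V = pitch²·Σt = 1.73²·671149/12750 = 157.544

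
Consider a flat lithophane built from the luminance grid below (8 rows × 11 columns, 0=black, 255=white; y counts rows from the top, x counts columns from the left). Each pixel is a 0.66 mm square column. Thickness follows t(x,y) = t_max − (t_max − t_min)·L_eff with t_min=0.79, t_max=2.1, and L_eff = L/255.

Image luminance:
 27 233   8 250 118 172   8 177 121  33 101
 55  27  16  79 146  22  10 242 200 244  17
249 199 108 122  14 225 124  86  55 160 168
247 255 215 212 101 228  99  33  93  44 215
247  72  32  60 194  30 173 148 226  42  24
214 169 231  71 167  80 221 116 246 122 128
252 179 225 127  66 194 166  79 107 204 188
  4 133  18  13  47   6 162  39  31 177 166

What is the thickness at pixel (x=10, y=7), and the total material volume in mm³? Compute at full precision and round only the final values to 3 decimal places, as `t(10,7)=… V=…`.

span = t_max - t_min = 2.1 - 0.79 = 1.310
L(10,7) = 166, L_eff = 166/255 = 0.650980
t(10,7) = 2.1 - 1.310·0.650980 = 1.247
Σt over all 8·11 pixels = 541871/4250 ≈ 127.4990588
V = pitch²·Σt = 0.66²·541871/4250 = 55.539

t(10,7)=1.247 V=55.539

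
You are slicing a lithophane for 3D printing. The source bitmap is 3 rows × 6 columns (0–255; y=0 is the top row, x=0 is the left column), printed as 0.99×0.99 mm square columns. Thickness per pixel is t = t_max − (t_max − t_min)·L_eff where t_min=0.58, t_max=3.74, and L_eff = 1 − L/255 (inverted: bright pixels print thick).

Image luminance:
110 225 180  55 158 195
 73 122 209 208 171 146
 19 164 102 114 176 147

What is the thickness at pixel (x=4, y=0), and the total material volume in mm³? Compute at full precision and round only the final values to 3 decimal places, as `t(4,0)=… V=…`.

t(4,0)=2.538 V=41.495

span = t_max - t_min = 3.74 - 0.58 = 3.160
L(4,0) = 158, L_eff = 1 - 158/255 = 0.380392 (inverted)
t(4,0) = 3.74 - 3.160·0.380392 = 2.538
Σt over all 3·6 pixels = 89967/2125 ≈ 42.3374118
V = pitch²·Σt = 0.99²·89967/2125 = 41.495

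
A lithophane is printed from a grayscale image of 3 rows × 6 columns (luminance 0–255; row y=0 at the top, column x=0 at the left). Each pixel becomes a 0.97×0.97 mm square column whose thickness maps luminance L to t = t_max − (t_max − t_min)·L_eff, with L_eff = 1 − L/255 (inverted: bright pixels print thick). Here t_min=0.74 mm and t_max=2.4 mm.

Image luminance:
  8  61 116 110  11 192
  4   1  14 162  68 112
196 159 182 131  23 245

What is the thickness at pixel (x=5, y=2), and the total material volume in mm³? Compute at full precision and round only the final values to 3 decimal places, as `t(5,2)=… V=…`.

t(5,2)=2.335 V=23.527

span = t_max - t_min = 2.4 - 0.74 = 1.660
L(5,2) = 245, L_eff = 1 - 245/255 = 0.039216 (inverted)
t(5,2) = 2.4 - 1.660·0.039216 = 2.335
Σt over all 3·6 pixels = 63763/2550 ≈ 25.0050980
V = pitch²·Σt = 0.97²·63763/2550 = 23.527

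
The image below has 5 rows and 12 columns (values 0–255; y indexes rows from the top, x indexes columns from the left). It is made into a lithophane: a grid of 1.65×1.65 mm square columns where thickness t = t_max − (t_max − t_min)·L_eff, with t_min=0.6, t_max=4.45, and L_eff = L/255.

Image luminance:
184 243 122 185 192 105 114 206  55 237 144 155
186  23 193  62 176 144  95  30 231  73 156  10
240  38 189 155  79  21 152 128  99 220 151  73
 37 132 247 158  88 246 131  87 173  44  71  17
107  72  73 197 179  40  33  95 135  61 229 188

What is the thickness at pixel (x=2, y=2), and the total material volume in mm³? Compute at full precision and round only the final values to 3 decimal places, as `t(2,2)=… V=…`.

span = t_max - t_min = 4.45 - 0.6 = 3.850
L(2,2) = 189, L_eff = 189/255 = 0.741176
t(2,2) = 4.45 - 3.850·0.741176 = 1.596
Σt over all 5·12 pixels = 384169/2550 ≈ 150.6545098
V = pitch²·Σt = 1.65²·384169/2550 = 410.157

t(2,2)=1.596 V=410.157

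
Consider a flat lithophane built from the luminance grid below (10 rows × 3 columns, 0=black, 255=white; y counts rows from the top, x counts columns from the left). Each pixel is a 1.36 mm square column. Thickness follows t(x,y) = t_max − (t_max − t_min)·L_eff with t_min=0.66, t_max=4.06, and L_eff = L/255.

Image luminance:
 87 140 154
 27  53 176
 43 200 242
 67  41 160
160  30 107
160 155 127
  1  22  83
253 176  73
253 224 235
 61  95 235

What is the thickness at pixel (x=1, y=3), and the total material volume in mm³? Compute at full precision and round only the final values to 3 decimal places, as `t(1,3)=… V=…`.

t(1,3)=3.513 V=130.582

span = t_max - t_min = 4.06 - 0.66 = 3.400
L(1,3) = 41, L_eff = 41/255 = 0.160784
t(1,3) = 4.06 - 3.400·0.160784 = 3.513
Σt over all 10·3 pixels = 70.6
V = pitch²·Σt = 1.36²·70.6 = 130.582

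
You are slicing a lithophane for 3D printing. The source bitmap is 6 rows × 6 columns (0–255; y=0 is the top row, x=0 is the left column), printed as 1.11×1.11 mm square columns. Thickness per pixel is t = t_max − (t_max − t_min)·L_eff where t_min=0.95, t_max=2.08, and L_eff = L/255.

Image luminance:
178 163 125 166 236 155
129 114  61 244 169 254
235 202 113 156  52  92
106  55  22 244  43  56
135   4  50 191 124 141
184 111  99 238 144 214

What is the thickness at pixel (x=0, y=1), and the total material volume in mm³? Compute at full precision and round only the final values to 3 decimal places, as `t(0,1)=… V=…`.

span = t_max - t_min = 2.08 - 0.95 = 1.130
L(0,1) = 129, L_eff = 129/255 = 0.505882
t(0,1) = 2.08 - 1.130·0.505882 = 1.508
Σt over all 6·6 pixels = 10751/204 ≈ 52.7009804
V = pitch²·Σt = 1.11²·10751/204 = 64.933

t(0,1)=1.508 V=64.933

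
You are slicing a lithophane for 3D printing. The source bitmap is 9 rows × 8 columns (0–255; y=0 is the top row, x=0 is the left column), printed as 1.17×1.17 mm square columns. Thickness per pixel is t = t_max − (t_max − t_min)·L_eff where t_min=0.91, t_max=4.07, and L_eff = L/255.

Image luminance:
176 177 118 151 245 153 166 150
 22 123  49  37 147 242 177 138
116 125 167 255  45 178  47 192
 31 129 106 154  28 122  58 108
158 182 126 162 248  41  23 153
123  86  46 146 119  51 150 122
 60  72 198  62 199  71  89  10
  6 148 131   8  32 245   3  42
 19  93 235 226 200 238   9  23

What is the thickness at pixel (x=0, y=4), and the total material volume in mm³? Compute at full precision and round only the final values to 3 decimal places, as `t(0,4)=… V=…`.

t(0,4)=2.112 V=257.172

span = t_max - t_min = 4.07 - 0.91 = 3.160
L(0,4) = 158, L_eff = 158/255 = 0.619608
t(0,4) = 4.07 - 3.160·0.619608 = 2.112
Σt over all 9·8 pixels = 399219/2125 ≈ 187.8677647
V = pitch²·Σt = 1.17²·399219/2125 = 257.172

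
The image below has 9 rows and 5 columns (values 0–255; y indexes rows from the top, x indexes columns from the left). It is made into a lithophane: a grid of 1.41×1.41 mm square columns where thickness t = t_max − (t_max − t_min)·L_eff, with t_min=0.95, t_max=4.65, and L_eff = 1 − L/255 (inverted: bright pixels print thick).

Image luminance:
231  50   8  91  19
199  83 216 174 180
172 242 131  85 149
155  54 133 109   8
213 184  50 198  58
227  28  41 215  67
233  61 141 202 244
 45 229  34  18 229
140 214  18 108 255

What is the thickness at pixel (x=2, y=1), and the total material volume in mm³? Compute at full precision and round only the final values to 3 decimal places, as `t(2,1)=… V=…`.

span = t_max - t_min = 4.65 - 0.95 = 3.700
L(2,1) = 216, L_eff = 1 - 216/255 = 0.152941 (inverted)
t(2,1) = 4.65 - 3.700·0.152941 = 4.084
Σt over all 9·5 pixels = 657659/5100 ≈ 128.9527451
V = pitch²·Σt = 1.41²·657659/5100 = 256.371

t(2,1)=4.084 V=256.371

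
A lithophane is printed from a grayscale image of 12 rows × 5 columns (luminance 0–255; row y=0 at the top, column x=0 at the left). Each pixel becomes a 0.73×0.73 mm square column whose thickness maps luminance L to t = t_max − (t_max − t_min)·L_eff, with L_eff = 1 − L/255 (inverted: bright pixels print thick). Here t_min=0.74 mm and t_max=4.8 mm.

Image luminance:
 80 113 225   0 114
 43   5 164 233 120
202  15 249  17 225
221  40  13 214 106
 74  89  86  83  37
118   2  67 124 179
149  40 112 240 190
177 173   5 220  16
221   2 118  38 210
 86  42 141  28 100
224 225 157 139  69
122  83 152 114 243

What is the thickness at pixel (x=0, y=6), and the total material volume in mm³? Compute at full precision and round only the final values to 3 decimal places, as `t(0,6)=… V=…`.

t(0,6)=3.112 V=83.851

span = t_max - t_min = 4.8 - 0.74 = 4.060
L(0,6) = 149, L_eff = 1 - 149/255 = 0.415686 (inverted)
t(0,6) = 4.8 - 4.060·0.415686 = 3.112
Σt over all 12·5 pixels = 1003091/6375 ≈ 157.3476078
V = pitch²·Σt = 0.73²·1003091/6375 = 83.851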